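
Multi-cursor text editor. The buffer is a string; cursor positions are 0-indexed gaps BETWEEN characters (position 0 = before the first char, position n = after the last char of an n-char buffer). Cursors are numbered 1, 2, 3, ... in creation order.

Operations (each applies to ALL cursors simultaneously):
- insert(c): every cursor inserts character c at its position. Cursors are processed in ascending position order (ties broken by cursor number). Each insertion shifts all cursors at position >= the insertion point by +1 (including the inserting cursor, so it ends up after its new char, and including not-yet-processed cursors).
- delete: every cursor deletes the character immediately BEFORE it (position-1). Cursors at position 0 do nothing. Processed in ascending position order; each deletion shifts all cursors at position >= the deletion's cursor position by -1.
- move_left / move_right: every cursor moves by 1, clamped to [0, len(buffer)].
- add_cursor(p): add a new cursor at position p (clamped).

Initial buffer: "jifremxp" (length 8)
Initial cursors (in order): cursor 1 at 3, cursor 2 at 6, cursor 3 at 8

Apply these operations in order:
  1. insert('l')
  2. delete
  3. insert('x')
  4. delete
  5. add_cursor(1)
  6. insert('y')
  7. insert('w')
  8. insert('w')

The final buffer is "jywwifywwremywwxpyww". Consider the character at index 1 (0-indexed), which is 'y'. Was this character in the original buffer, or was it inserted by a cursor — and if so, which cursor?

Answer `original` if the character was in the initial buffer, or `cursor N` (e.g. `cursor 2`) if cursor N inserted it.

Answer: cursor 4

Derivation:
After op 1 (insert('l')): buffer="jiflremlxpl" (len 11), cursors c1@4 c2@8 c3@11, authorship ...1...2..3
After op 2 (delete): buffer="jifremxp" (len 8), cursors c1@3 c2@6 c3@8, authorship ........
After op 3 (insert('x')): buffer="jifxremxxpx" (len 11), cursors c1@4 c2@8 c3@11, authorship ...1...2..3
After op 4 (delete): buffer="jifremxp" (len 8), cursors c1@3 c2@6 c3@8, authorship ........
After op 5 (add_cursor(1)): buffer="jifremxp" (len 8), cursors c4@1 c1@3 c2@6 c3@8, authorship ........
After op 6 (insert('y')): buffer="jyifyremyxpy" (len 12), cursors c4@2 c1@5 c2@9 c3@12, authorship .4..1...2..3
After op 7 (insert('w')): buffer="jywifywremywxpyw" (len 16), cursors c4@3 c1@7 c2@12 c3@16, authorship .44..11...22..33
After op 8 (insert('w')): buffer="jywwifywwremywwxpyww" (len 20), cursors c4@4 c1@9 c2@15 c3@20, authorship .444..111...222..333
Authorship (.=original, N=cursor N): . 4 4 4 . . 1 1 1 . . . 2 2 2 . . 3 3 3
Index 1: author = 4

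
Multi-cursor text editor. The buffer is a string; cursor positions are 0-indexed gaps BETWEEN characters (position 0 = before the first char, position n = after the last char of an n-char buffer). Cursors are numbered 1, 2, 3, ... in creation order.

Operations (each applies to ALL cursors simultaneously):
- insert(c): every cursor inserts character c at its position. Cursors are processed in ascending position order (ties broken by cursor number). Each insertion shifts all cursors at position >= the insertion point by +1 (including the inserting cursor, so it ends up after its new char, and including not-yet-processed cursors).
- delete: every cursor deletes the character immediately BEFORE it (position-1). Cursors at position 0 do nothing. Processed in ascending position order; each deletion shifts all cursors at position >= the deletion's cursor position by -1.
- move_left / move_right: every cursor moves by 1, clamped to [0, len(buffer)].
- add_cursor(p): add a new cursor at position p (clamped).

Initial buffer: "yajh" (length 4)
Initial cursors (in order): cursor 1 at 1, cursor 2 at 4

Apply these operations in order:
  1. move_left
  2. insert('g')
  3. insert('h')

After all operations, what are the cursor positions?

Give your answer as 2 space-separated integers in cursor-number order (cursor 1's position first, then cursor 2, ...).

Answer: 2 7

Derivation:
After op 1 (move_left): buffer="yajh" (len 4), cursors c1@0 c2@3, authorship ....
After op 2 (insert('g')): buffer="gyajgh" (len 6), cursors c1@1 c2@5, authorship 1...2.
After op 3 (insert('h')): buffer="ghyajghh" (len 8), cursors c1@2 c2@7, authorship 11...22.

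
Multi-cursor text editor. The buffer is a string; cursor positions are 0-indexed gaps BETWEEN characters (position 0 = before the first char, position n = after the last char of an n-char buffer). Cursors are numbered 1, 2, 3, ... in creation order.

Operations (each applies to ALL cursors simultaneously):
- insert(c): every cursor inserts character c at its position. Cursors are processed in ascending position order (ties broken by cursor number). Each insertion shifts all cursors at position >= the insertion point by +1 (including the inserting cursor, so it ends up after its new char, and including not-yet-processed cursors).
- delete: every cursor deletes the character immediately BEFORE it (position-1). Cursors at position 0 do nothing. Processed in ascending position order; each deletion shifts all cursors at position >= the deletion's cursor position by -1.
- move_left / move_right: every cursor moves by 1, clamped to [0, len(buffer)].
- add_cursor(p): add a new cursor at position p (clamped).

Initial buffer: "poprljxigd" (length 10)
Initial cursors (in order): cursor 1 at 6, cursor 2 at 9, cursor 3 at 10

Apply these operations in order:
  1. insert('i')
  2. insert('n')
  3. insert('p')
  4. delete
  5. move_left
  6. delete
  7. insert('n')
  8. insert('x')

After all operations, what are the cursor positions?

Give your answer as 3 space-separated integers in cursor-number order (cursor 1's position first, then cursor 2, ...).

After op 1 (insert('i')): buffer="poprljixigidi" (len 13), cursors c1@7 c2@11 c3@13, authorship ......1...2.3
After op 2 (insert('n')): buffer="poprljinxigindin" (len 16), cursors c1@8 c2@13 c3@16, authorship ......11...22.33
After op 3 (insert('p')): buffer="poprljinpxiginpdinp" (len 19), cursors c1@9 c2@15 c3@19, authorship ......111...222.333
After op 4 (delete): buffer="poprljinxigindin" (len 16), cursors c1@8 c2@13 c3@16, authorship ......11...22.33
After op 5 (move_left): buffer="poprljinxigindin" (len 16), cursors c1@7 c2@12 c3@15, authorship ......11...22.33
After op 6 (delete): buffer="poprljnxigndn" (len 13), cursors c1@6 c2@10 c3@12, authorship ......1...2.3
After op 7 (insert('n')): buffer="poprljnnxignndnn" (len 16), cursors c1@7 c2@12 c3@15, authorship ......11...22.33
After op 8 (insert('x')): buffer="poprljnxnxignxndnxn" (len 19), cursors c1@8 c2@14 c3@18, authorship ......111...222.333

Answer: 8 14 18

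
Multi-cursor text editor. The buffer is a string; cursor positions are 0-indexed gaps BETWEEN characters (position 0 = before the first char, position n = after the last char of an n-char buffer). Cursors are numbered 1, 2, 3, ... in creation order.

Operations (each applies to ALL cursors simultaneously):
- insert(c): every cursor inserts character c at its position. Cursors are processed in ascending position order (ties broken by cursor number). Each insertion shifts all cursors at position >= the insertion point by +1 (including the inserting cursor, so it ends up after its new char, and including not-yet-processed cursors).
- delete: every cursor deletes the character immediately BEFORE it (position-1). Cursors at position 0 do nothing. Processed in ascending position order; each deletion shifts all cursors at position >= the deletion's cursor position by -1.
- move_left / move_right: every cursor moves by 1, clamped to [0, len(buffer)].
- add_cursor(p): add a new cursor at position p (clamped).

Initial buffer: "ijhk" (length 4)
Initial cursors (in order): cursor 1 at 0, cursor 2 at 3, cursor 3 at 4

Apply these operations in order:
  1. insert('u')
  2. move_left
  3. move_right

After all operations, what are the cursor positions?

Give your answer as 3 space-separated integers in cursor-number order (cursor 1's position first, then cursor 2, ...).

Answer: 1 5 7

Derivation:
After op 1 (insert('u')): buffer="uijhuku" (len 7), cursors c1@1 c2@5 c3@7, authorship 1...2.3
After op 2 (move_left): buffer="uijhuku" (len 7), cursors c1@0 c2@4 c3@6, authorship 1...2.3
After op 3 (move_right): buffer="uijhuku" (len 7), cursors c1@1 c2@5 c3@7, authorship 1...2.3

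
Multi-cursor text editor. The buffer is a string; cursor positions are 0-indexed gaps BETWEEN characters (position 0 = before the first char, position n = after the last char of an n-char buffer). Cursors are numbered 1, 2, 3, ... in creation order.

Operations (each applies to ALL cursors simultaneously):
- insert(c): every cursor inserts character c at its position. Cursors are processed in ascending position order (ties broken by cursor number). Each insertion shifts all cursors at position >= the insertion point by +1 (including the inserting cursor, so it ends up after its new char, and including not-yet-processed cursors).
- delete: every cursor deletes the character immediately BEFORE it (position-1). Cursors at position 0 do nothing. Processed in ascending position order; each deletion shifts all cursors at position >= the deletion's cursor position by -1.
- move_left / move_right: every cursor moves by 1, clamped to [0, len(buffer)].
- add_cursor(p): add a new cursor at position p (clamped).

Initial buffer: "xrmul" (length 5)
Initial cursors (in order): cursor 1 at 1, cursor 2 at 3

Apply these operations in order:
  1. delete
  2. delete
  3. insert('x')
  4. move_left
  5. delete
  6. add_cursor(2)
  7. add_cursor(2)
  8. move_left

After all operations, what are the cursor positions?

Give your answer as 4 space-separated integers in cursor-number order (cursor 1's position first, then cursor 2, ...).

After op 1 (delete): buffer="rul" (len 3), cursors c1@0 c2@1, authorship ...
After op 2 (delete): buffer="ul" (len 2), cursors c1@0 c2@0, authorship ..
After op 3 (insert('x')): buffer="xxul" (len 4), cursors c1@2 c2@2, authorship 12..
After op 4 (move_left): buffer="xxul" (len 4), cursors c1@1 c2@1, authorship 12..
After op 5 (delete): buffer="xul" (len 3), cursors c1@0 c2@0, authorship 2..
After op 6 (add_cursor(2)): buffer="xul" (len 3), cursors c1@0 c2@0 c3@2, authorship 2..
After op 7 (add_cursor(2)): buffer="xul" (len 3), cursors c1@0 c2@0 c3@2 c4@2, authorship 2..
After op 8 (move_left): buffer="xul" (len 3), cursors c1@0 c2@0 c3@1 c4@1, authorship 2..

Answer: 0 0 1 1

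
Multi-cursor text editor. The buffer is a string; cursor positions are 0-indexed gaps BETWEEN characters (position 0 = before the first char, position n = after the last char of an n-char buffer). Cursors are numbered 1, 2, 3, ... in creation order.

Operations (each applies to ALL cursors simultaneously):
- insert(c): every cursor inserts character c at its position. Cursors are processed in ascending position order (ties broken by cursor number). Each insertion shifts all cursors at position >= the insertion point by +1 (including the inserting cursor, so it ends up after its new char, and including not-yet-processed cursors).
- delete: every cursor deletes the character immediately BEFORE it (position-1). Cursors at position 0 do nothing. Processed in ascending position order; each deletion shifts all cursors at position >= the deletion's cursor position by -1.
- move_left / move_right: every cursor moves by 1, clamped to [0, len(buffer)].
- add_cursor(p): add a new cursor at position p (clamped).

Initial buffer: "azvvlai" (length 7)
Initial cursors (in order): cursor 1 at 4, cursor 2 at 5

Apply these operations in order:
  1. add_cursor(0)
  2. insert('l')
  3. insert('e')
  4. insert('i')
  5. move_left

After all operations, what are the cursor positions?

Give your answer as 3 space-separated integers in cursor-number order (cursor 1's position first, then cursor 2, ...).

After op 1 (add_cursor(0)): buffer="azvvlai" (len 7), cursors c3@0 c1@4 c2@5, authorship .......
After op 2 (insert('l')): buffer="lazvvlllai" (len 10), cursors c3@1 c1@6 c2@8, authorship 3....1.2..
After op 3 (insert('e')): buffer="leazvvlelleai" (len 13), cursors c3@2 c1@8 c2@11, authorship 33....11.22..
After op 4 (insert('i')): buffer="leiazvvleilleiai" (len 16), cursors c3@3 c1@10 c2@14, authorship 333....111.222..
After op 5 (move_left): buffer="leiazvvleilleiai" (len 16), cursors c3@2 c1@9 c2@13, authorship 333....111.222..

Answer: 9 13 2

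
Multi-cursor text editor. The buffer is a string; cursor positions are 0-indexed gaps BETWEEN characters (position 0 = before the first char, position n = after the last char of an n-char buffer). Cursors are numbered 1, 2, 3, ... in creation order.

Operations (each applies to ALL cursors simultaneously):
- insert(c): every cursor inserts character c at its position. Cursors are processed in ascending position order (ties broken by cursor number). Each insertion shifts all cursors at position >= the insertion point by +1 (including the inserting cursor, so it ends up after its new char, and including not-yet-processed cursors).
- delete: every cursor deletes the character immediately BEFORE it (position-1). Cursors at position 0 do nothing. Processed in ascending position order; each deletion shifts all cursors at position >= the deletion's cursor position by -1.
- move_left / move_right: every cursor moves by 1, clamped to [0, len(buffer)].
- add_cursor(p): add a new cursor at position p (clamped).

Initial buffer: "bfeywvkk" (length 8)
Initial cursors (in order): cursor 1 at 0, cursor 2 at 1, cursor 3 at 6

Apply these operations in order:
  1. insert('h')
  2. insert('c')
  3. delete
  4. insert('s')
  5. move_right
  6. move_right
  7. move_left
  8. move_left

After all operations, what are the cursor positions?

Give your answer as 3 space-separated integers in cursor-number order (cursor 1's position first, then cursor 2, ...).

After op 1 (insert('h')): buffer="hbhfeywvhkk" (len 11), cursors c1@1 c2@3 c3@9, authorship 1.2.....3..
After op 2 (insert('c')): buffer="hcbhcfeywvhckk" (len 14), cursors c1@2 c2@5 c3@12, authorship 11.22.....33..
After op 3 (delete): buffer="hbhfeywvhkk" (len 11), cursors c1@1 c2@3 c3@9, authorship 1.2.....3..
After op 4 (insert('s')): buffer="hsbhsfeywvhskk" (len 14), cursors c1@2 c2@5 c3@12, authorship 11.22.....33..
After op 5 (move_right): buffer="hsbhsfeywvhskk" (len 14), cursors c1@3 c2@6 c3@13, authorship 11.22.....33..
After op 6 (move_right): buffer="hsbhsfeywvhskk" (len 14), cursors c1@4 c2@7 c3@14, authorship 11.22.....33..
After op 7 (move_left): buffer="hsbhsfeywvhskk" (len 14), cursors c1@3 c2@6 c3@13, authorship 11.22.....33..
After op 8 (move_left): buffer="hsbhsfeywvhskk" (len 14), cursors c1@2 c2@5 c3@12, authorship 11.22.....33..

Answer: 2 5 12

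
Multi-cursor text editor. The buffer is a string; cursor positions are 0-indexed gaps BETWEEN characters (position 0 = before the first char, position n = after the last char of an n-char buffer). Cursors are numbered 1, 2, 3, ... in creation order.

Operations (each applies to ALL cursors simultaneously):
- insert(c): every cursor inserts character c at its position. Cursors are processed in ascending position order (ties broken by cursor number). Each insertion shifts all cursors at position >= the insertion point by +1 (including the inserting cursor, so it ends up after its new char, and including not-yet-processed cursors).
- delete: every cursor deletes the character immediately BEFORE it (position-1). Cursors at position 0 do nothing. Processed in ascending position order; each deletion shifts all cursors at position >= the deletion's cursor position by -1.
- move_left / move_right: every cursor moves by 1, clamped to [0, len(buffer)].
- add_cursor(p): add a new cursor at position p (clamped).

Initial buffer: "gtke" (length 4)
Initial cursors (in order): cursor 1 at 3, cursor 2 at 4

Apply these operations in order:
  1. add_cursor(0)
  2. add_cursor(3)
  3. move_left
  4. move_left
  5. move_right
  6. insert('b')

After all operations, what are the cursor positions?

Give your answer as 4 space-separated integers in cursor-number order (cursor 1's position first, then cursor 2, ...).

Answer: 5 7 2 5

Derivation:
After op 1 (add_cursor(0)): buffer="gtke" (len 4), cursors c3@0 c1@3 c2@4, authorship ....
After op 2 (add_cursor(3)): buffer="gtke" (len 4), cursors c3@0 c1@3 c4@3 c2@4, authorship ....
After op 3 (move_left): buffer="gtke" (len 4), cursors c3@0 c1@2 c4@2 c2@3, authorship ....
After op 4 (move_left): buffer="gtke" (len 4), cursors c3@0 c1@1 c4@1 c2@2, authorship ....
After op 5 (move_right): buffer="gtke" (len 4), cursors c3@1 c1@2 c4@2 c2@3, authorship ....
After op 6 (insert('b')): buffer="gbtbbkbe" (len 8), cursors c3@2 c1@5 c4@5 c2@7, authorship .3.14.2.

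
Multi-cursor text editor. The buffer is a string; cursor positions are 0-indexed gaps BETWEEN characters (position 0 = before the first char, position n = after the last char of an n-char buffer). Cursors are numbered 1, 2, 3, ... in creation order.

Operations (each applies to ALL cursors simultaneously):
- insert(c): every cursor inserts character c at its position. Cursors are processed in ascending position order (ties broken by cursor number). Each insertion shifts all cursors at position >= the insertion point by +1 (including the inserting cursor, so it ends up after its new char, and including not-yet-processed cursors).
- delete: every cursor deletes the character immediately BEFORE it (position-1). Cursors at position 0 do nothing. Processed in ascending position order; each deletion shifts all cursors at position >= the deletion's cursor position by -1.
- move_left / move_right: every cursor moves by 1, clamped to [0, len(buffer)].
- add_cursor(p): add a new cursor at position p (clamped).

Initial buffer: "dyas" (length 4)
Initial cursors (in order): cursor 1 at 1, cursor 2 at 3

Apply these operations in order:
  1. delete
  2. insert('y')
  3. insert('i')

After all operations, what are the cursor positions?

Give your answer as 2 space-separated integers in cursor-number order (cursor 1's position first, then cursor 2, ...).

After op 1 (delete): buffer="ys" (len 2), cursors c1@0 c2@1, authorship ..
After op 2 (insert('y')): buffer="yyys" (len 4), cursors c1@1 c2@3, authorship 1.2.
After op 3 (insert('i')): buffer="yiyyis" (len 6), cursors c1@2 c2@5, authorship 11.22.

Answer: 2 5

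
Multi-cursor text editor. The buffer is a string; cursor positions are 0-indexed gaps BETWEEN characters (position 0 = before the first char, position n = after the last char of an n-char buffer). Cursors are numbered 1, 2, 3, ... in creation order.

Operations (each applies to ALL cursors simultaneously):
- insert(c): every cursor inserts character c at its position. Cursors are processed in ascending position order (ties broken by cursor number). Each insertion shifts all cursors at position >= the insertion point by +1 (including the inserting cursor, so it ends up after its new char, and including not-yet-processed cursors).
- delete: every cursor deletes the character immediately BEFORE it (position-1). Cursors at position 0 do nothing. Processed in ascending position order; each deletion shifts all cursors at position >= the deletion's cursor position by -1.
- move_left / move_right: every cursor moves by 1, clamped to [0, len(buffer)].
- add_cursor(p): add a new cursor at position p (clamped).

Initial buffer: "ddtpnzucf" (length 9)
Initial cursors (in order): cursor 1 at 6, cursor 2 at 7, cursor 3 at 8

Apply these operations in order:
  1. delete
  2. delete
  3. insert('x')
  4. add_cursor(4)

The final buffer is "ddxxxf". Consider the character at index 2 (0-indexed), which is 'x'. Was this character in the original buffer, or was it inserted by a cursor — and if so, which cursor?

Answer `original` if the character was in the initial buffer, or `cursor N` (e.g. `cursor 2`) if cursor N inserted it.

Answer: cursor 1

Derivation:
After op 1 (delete): buffer="ddtpnf" (len 6), cursors c1@5 c2@5 c3@5, authorship ......
After op 2 (delete): buffer="ddf" (len 3), cursors c1@2 c2@2 c3@2, authorship ...
After op 3 (insert('x')): buffer="ddxxxf" (len 6), cursors c1@5 c2@5 c3@5, authorship ..123.
After op 4 (add_cursor(4)): buffer="ddxxxf" (len 6), cursors c4@4 c1@5 c2@5 c3@5, authorship ..123.
Authorship (.=original, N=cursor N): . . 1 2 3 .
Index 2: author = 1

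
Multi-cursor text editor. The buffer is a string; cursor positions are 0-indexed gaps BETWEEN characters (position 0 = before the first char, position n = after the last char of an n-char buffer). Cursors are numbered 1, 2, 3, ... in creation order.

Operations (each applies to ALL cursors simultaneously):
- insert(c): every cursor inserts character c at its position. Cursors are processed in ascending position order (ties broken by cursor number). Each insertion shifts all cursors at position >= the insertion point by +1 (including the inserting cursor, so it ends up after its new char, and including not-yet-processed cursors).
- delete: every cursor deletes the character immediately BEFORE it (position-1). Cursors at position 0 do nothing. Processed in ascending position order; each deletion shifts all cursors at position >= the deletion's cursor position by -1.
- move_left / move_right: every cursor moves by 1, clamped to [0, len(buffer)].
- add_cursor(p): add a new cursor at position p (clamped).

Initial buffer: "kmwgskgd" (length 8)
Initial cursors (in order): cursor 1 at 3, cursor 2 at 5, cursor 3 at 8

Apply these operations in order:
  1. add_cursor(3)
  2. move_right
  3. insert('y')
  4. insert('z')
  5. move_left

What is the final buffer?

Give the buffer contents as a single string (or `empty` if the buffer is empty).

After op 1 (add_cursor(3)): buffer="kmwgskgd" (len 8), cursors c1@3 c4@3 c2@5 c3@8, authorship ........
After op 2 (move_right): buffer="kmwgskgd" (len 8), cursors c1@4 c4@4 c2@6 c3@8, authorship ........
After op 3 (insert('y')): buffer="kmwgyyskygdy" (len 12), cursors c1@6 c4@6 c2@9 c3@12, authorship ....14..2..3
After op 4 (insert('z')): buffer="kmwgyyzzskyzgdyz" (len 16), cursors c1@8 c4@8 c2@12 c3@16, authorship ....1414..22..33
After op 5 (move_left): buffer="kmwgyyzzskyzgdyz" (len 16), cursors c1@7 c4@7 c2@11 c3@15, authorship ....1414..22..33

Answer: kmwgyyzzskyzgdyz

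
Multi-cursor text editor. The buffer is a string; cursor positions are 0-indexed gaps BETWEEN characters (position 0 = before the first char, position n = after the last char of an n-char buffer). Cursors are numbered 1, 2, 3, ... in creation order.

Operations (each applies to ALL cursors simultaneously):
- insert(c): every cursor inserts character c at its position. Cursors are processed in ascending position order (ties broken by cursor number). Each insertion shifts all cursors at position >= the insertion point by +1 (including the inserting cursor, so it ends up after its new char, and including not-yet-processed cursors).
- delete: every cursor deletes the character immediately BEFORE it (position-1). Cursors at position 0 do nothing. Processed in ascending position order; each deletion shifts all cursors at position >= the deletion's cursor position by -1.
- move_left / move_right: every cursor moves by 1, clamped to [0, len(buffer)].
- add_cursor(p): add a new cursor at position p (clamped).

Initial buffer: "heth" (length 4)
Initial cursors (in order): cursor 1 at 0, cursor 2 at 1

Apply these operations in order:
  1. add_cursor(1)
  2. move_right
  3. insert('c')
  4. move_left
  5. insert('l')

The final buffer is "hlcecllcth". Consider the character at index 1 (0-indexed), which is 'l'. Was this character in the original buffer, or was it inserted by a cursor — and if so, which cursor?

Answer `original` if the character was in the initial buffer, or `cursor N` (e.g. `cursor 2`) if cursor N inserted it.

Answer: cursor 1

Derivation:
After op 1 (add_cursor(1)): buffer="heth" (len 4), cursors c1@0 c2@1 c3@1, authorship ....
After op 2 (move_right): buffer="heth" (len 4), cursors c1@1 c2@2 c3@2, authorship ....
After op 3 (insert('c')): buffer="hceccth" (len 7), cursors c1@2 c2@5 c3@5, authorship .1.23..
After op 4 (move_left): buffer="hceccth" (len 7), cursors c1@1 c2@4 c3@4, authorship .1.23..
After op 5 (insert('l')): buffer="hlcecllcth" (len 10), cursors c1@2 c2@7 c3@7, authorship .11.2233..
Authorship (.=original, N=cursor N): . 1 1 . 2 2 3 3 . .
Index 1: author = 1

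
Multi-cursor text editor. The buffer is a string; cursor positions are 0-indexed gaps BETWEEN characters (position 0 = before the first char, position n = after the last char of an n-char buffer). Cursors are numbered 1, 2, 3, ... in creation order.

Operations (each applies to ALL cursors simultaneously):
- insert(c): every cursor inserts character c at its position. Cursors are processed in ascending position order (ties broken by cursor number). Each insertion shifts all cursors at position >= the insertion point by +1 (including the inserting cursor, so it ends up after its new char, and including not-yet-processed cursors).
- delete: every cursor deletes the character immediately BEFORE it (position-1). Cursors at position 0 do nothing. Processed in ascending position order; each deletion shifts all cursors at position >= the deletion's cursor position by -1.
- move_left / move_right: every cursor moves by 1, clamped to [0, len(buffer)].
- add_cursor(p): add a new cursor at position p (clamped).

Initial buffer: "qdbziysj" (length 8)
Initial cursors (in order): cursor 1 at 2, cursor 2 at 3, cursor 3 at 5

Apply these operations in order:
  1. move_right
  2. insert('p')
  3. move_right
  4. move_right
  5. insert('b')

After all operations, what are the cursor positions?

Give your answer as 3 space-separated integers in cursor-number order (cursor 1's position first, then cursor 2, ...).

After op 1 (move_right): buffer="qdbziysj" (len 8), cursors c1@3 c2@4 c3@6, authorship ........
After op 2 (insert('p')): buffer="qdbpzpiypsj" (len 11), cursors c1@4 c2@6 c3@9, authorship ...1.2..3..
After op 3 (move_right): buffer="qdbpzpiypsj" (len 11), cursors c1@5 c2@7 c3@10, authorship ...1.2..3..
After op 4 (move_right): buffer="qdbpzpiypsj" (len 11), cursors c1@6 c2@8 c3@11, authorship ...1.2..3..
After op 5 (insert('b')): buffer="qdbpzpbiybpsjb" (len 14), cursors c1@7 c2@10 c3@14, authorship ...1.21..23..3

Answer: 7 10 14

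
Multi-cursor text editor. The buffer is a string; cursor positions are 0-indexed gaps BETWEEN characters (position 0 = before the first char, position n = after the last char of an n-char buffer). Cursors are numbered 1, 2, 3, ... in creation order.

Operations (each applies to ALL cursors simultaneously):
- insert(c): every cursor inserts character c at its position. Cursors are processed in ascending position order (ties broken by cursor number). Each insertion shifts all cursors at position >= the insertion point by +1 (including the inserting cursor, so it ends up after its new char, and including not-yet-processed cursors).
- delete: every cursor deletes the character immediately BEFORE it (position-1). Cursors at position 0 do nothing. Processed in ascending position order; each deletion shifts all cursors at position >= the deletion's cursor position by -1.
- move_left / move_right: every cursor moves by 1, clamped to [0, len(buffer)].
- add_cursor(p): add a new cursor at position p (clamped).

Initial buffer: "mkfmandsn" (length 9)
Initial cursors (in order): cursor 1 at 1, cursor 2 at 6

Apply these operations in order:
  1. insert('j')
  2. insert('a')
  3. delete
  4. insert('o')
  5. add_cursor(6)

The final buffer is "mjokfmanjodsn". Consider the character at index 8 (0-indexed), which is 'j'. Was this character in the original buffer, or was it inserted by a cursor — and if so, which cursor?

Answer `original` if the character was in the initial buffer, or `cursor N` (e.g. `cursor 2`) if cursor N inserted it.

After op 1 (insert('j')): buffer="mjkfmanjdsn" (len 11), cursors c1@2 c2@8, authorship .1.....2...
After op 2 (insert('a')): buffer="mjakfmanjadsn" (len 13), cursors c1@3 c2@10, authorship .11.....22...
After op 3 (delete): buffer="mjkfmanjdsn" (len 11), cursors c1@2 c2@8, authorship .1.....2...
After op 4 (insert('o')): buffer="mjokfmanjodsn" (len 13), cursors c1@3 c2@10, authorship .11.....22...
After op 5 (add_cursor(6)): buffer="mjokfmanjodsn" (len 13), cursors c1@3 c3@6 c2@10, authorship .11.....22...
Authorship (.=original, N=cursor N): . 1 1 . . . . . 2 2 . . .
Index 8: author = 2

Answer: cursor 2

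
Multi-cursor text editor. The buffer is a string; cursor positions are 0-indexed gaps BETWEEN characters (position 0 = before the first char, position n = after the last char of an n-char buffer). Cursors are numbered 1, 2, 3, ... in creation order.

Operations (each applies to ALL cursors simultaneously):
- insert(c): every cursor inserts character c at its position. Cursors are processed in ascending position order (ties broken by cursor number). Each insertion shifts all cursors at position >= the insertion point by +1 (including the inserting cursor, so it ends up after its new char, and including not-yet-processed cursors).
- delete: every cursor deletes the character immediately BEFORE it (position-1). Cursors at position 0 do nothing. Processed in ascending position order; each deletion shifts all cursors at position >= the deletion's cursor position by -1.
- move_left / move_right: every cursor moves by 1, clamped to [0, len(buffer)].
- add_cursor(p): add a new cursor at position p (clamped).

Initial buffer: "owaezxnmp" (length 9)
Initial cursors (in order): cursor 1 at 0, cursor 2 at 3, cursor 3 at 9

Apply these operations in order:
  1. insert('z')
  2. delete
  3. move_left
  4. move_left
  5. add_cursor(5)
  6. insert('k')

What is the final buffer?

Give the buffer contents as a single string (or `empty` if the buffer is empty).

After op 1 (insert('z')): buffer="zowazezxnmpz" (len 12), cursors c1@1 c2@5 c3@12, authorship 1...2......3
After op 2 (delete): buffer="owaezxnmp" (len 9), cursors c1@0 c2@3 c3@9, authorship .........
After op 3 (move_left): buffer="owaezxnmp" (len 9), cursors c1@0 c2@2 c3@8, authorship .........
After op 4 (move_left): buffer="owaezxnmp" (len 9), cursors c1@0 c2@1 c3@7, authorship .........
After op 5 (add_cursor(5)): buffer="owaezxnmp" (len 9), cursors c1@0 c2@1 c4@5 c3@7, authorship .........
After op 6 (insert('k')): buffer="kokwaezkxnkmp" (len 13), cursors c1@1 c2@3 c4@8 c3@11, authorship 1.2....4..3..

Answer: kokwaezkxnkmp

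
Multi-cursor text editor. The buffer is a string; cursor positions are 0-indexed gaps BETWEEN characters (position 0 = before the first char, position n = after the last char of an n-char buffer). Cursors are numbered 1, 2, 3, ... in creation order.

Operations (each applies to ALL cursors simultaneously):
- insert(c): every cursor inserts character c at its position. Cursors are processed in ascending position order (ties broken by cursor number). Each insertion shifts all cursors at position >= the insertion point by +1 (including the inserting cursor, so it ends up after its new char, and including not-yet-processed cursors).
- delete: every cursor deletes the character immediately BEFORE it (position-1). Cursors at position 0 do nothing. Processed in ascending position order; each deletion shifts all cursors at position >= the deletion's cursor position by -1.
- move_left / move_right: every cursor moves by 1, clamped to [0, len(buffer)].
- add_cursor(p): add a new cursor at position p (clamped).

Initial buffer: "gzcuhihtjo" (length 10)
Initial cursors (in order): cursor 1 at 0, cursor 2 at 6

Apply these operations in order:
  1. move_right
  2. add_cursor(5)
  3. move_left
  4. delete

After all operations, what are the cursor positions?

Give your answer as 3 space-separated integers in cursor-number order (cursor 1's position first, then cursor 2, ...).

Answer: 0 4 3

Derivation:
After op 1 (move_right): buffer="gzcuhihtjo" (len 10), cursors c1@1 c2@7, authorship ..........
After op 2 (add_cursor(5)): buffer="gzcuhihtjo" (len 10), cursors c1@1 c3@5 c2@7, authorship ..........
After op 3 (move_left): buffer="gzcuhihtjo" (len 10), cursors c1@0 c3@4 c2@6, authorship ..........
After op 4 (delete): buffer="gzchhtjo" (len 8), cursors c1@0 c3@3 c2@4, authorship ........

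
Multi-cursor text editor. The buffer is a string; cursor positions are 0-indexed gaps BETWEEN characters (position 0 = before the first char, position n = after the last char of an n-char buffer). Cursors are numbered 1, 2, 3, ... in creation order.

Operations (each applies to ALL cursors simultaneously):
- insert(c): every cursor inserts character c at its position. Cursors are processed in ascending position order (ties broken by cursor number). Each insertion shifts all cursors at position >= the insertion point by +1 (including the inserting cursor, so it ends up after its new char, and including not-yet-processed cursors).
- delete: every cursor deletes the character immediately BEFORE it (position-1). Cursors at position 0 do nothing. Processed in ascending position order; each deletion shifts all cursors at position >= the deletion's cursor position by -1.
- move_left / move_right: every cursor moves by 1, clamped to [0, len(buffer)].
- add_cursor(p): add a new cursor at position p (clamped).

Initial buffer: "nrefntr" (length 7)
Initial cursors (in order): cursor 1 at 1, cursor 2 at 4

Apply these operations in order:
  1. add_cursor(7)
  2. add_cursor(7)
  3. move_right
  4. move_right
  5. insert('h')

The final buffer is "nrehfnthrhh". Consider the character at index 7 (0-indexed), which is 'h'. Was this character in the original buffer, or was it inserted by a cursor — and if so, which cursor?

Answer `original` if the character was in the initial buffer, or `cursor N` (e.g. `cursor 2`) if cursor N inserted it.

Answer: cursor 2

Derivation:
After op 1 (add_cursor(7)): buffer="nrefntr" (len 7), cursors c1@1 c2@4 c3@7, authorship .......
After op 2 (add_cursor(7)): buffer="nrefntr" (len 7), cursors c1@1 c2@4 c3@7 c4@7, authorship .......
After op 3 (move_right): buffer="nrefntr" (len 7), cursors c1@2 c2@5 c3@7 c4@7, authorship .......
After op 4 (move_right): buffer="nrefntr" (len 7), cursors c1@3 c2@6 c3@7 c4@7, authorship .......
After op 5 (insert('h')): buffer="nrehfnthrhh" (len 11), cursors c1@4 c2@8 c3@11 c4@11, authorship ...1...2.34
Authorship (.=original, N=cursor N): . . . 1 . . . 2 . 3 4
Index 7: author = 2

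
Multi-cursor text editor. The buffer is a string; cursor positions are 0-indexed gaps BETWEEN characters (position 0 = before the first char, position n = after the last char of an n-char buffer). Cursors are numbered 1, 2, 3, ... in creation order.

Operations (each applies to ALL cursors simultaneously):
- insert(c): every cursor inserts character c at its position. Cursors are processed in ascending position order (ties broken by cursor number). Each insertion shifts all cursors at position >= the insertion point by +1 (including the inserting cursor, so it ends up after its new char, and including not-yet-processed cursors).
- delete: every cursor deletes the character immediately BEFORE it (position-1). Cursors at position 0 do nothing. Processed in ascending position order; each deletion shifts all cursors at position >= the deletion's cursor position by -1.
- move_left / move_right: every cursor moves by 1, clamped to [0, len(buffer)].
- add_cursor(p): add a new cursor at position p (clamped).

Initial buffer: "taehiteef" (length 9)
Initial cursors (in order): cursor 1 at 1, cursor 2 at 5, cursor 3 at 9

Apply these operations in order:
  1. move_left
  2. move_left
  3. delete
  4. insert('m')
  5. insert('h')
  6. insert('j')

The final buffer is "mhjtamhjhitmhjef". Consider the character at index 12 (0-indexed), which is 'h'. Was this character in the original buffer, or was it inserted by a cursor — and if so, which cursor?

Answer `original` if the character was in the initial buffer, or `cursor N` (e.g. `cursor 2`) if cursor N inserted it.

After op 1 (move_left): buffer="taehiteef" (len 9), cursors c1@0 c2@4 c3@8, authorship .........
After op 2 (move_left): buffer="taehiteef" (len 9), cursors c1@0 c2@3 c3@7, authorship .........
After op 3 (delete): buffer="tahitef" (len 7), cursors c1@0 c2@2 c3@5, authorship .......
After op 4 (insert('m')): buffer="mtamhitmef" (len 10), cursors c1@1 c2@4 c3@8, authorship 1..2...3..
After op 5 (insert('h')): buffer="mhtamhhitmhef" (len 13), cursors c1@2 c2@6 c3@11, authorship 11..22...33..
After op 6 (insert('j')): buffer="mhjtamhjhitmhjef" (len 16), cursors c1@3 c2@8 c3@14, authorship 111..222...333..
Authorship (.=original, N=cursor N): 1 1 1 . . 2 2 2 . . . 3 3 3 . .
Index 12: author = 3

Answer: cursor 3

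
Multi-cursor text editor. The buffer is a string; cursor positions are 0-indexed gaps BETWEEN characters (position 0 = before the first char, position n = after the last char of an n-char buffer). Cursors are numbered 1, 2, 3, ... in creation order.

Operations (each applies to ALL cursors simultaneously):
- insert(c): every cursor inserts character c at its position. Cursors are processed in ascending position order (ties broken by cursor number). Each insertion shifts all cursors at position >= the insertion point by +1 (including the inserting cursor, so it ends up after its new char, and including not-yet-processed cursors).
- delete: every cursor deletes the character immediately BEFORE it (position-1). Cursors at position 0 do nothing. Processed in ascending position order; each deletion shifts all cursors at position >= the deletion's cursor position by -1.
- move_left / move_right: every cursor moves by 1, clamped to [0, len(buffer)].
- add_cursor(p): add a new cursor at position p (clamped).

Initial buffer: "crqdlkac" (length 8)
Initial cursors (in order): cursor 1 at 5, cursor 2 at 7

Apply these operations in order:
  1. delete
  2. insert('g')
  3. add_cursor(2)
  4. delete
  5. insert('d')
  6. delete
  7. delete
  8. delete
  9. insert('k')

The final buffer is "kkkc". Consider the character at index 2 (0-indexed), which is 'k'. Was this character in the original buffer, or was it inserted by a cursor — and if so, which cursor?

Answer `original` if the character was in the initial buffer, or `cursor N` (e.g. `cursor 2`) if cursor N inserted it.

After op 1 (delete): buffer="crqdkc" (len 6), cursors c1@4 c2@5, authorship ......
After op 2 (insert('g')): buffer="crqdgkgc" (len 8), cursors c1@5 c2@7, authorship ....1.2.
After op 3 (add_cursor(2)): buffer="crqdgkgc" (len 8), cursors c3@2 c1@5 c2@7, authorship ....1.2.
After op 4 (delete): buffer="cqdkc" (len 5), cursors c3@1 c1@3 c2@4, authorship .....
After op 5 (insert('d')): buffer="cdqddkdc" (len 8), cursors c3@2 c1@5 c2@7, authorship .3..1.2.
After op 6 (delete): buffer="cqdkc" (len 5), cursors c3@1 c1@3 c2@4, authorship .....
After op 7 (delete): buffer="qc" (len 2), cursors c3@0 c1@1 c2@1, authorship ..
After op 8 (delete): buffer="c" (len 1), cursors c1@0 c2@0 c3@0, authorship .
After op 9 (insert('k')): buffer="kkkc" (len 4), cursors c1@3 c2@3 c3@3, authorship 123.
Authorship (.=original, N=cursor N): 1 2 3 .
Index 2: author = 3

Answer: cursor 3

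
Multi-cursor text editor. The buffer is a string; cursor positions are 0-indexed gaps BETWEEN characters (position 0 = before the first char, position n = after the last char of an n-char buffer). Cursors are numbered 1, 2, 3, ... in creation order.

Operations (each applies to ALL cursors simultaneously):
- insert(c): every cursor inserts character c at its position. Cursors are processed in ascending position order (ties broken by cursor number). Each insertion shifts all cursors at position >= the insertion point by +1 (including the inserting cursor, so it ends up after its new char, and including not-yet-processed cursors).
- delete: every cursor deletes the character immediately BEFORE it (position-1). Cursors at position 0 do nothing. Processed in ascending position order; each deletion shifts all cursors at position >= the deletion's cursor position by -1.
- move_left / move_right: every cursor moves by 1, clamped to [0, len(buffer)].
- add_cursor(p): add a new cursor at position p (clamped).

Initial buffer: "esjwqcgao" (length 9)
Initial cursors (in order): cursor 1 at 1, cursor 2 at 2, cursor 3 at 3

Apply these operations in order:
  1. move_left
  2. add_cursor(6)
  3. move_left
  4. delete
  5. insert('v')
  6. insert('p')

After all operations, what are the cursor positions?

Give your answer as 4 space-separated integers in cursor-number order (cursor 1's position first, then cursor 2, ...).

Answer: 6 6 6 11

Derivation:
After op 1 (move_left): buffer="esjwqcgao" (len 9), cursors c1@0 c2@1 c3@2, authorship .........
After op 2 (add_cursor(6)): buffer="esjwqcgao" (len 9), cursors c1@0 c2@1 c3@2 c4@6, authorship .........
After op 3 (move_left): buffer="esjwqcgao" (len 9), cursors c1@0 c2@0 c3@1 c4@5, authorship .........
After op 4 (delete): buffer="sjwcgao" (len 7), cursors c1@0 c2@0 c3@0 c4@3, authorship .......
After op 5 (insert('v')): buffer="vvvsjwvcgao" (len 11), cursors c1@3 c2@3 c3@3 c4@7, authorship 123...4....
After op 6 (insert('p')): buffer="vvvpppsjwvpcgao" (len 15), cursors c1@6 c2@6 c3@6 c4@11, authorship 123123...44....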